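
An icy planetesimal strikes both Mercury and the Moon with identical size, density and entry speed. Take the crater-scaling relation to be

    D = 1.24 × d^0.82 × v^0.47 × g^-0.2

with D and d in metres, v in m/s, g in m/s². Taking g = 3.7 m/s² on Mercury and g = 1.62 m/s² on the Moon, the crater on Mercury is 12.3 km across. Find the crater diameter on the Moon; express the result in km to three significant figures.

D ≈ 14.5 km

All impactor-dependent factors cancel in the ratio, leaving D_Moon/D_Mercury = (g_Moon/g_Mercury)^-0.2.
(1.62/3.7)^-0.2 = 0.4378^-0.2 = 1.180
D_Moon = 1.180 × 12.3 km = 14.5 km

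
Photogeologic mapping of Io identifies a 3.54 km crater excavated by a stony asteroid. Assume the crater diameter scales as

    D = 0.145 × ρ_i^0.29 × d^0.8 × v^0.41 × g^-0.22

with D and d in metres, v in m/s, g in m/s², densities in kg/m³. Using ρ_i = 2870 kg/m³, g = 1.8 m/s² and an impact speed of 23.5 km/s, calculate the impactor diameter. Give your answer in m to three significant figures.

Rearranging for d: d = [D / (0.145 · 2870^0.29 · 23500^0.41 · 1.8^-0.22)]^(1/0.8).
D = 3540 m.
2870^0.29 = 10.06
23500^0.41 = 61.96
1.8^-0.22 = 0.8787
Denominator = 0.145 × 10.06 × 61.96 × 0.8787 = 79.42
D / 79.42 = 3540 / 79.42 = 44.57
d = 44.57^(1/0.8) = 44.57^1.25 = 115.2 m

d ≈ 115 m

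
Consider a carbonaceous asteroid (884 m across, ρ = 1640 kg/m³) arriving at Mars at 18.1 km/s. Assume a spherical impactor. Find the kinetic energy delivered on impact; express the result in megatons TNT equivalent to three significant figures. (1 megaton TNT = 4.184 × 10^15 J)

v = 18100 m/s.
Mass m = (π/6) ρ d³ = (π/6) × 1640 × (884)³ = 5.932 × 10^11 kg
E = ½ m v² = 0.5 × 5.932 × 10^11 × (18100)² = 9.717 × 10^19 J
   = 9.717 × 10^19 / 4.184×10^15 = 23224 Mt

E ≈ 23200 Mt TNT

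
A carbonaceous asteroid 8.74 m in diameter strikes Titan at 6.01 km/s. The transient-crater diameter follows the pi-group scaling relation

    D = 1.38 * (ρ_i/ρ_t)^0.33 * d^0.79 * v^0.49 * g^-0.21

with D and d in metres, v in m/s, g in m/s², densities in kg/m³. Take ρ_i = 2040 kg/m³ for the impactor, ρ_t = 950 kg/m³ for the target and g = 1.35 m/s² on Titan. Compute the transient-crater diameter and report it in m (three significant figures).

In SI units: v = 6010 m/s.
(ρ_i/ρ_t)^0.33 = (2040/950)^0.33 = 1.287
d^0.79 = 8.74^0.79 = 5.544
v^0.49 = 6010^0.49 = 71.06
g^-0.21 = 1.35^-0.21 = 0.9389
D = 1.38 × 1.287 × 5.544 × 71.06 × 0.9389 = 656.9 m

D ≈ 657 m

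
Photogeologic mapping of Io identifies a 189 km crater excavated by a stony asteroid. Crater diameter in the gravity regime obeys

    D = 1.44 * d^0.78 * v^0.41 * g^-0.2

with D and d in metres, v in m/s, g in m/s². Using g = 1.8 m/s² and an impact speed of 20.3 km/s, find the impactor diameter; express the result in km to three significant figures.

Rearranging for d: d = [D / (1.44 · 20300^0.41 · 1.8^-0.2)]^(1/0.78).
D = 189000 m.
20300^0.41 = 58.35
1.8^-0.2 = 0.8891
Denominator = 1.44 × 58.35 × 0.8891 = 74.71
D / 74.71 = 189000 / 74.71 = 2530
d = 2530^(1/0.78) = 2530^1.2821 = 23075 m

d ≈ 23.1 km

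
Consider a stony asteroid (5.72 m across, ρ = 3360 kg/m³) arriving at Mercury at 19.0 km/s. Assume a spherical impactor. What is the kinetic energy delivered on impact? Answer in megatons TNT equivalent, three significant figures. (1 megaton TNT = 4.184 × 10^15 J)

v = 19000 m/s.
Mass m = (π/6) ρ d³ = (π/6) × 3360 × (5.72)³ = 3.293 × 10^5 kg
E = ½ m v² = 0.5 × 3.293 × 10^5 × (19000)² = 5.944 × 10^13 J
   = 5.944 × 10^13 / 4.184×10^15 = 0.01421 Mt

E ≈ 0.0142 Mt TNT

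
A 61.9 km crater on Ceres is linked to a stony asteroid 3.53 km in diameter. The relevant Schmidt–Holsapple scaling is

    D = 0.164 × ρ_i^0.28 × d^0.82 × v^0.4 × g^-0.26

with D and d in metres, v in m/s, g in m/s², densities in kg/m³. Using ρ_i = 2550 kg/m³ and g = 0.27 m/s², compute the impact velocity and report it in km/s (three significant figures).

v ≈ 8.22 km/s

Rearranging for v: v = [D / (0.164 · 2550^0.28 · 3530^0.82 · 0.27^-0.26)]^(1/0.4).
D = 61900 m.
2550^0.28 = 8.991
3530^0.82 = 811.3
0.27^-0.26 = 1.406
Denominator = 0.164 × 8.991 × 811.3 × 1.406 = 1682
D / 1682 = 61900 / 1682 = 36.80
v = 36.80^(1/0.4) = 36.80^2.5 = 8215 m/s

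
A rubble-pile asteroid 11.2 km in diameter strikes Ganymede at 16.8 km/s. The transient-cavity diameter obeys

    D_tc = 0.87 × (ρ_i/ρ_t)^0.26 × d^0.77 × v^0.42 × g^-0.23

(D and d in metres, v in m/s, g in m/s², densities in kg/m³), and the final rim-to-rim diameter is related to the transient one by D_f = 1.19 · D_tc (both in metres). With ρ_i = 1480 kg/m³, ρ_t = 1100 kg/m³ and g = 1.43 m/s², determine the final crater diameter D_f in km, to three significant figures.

D_f ≈ 80.4 km

In SI: d = 11200 m, v = 16800 m/s.
(ρ_i/ρ_t)^0.26 = (1480/1100)^0.26 = 1.080
d^0.77 = 11200^0.77 = 1312
v^0.42 = 16800^0.42 = 59.52
g^-0.23 = 1.43^-0.23 = 0.9210
D_tc = 0.87 × 1.080 × 1312 × 59.52 × 0.9210 = 67580 m
D_f = 1.19 × 67580 = 80420 m
     = 80.42 km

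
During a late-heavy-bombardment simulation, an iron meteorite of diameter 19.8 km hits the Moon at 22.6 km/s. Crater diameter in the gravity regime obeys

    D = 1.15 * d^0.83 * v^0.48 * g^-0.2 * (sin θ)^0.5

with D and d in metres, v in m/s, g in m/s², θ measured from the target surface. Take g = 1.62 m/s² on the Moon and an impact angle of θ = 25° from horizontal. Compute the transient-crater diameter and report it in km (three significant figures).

In SI units: d = 19800 m, v = 22600 m/s.
d^0.83 = 19800^0.83 = 3683
v^0.48 = 22600^0.48 = 123.0
g^-0.2 = 1.62^-0.2 = 0.9080
(sin 25°)^0.5 = 0.4226^0.5 = 0.6501
D = 1.15 × 3683 × 123.0 × 0.9080 × 0.6501 = 3.075 × 10^5 m
   = 307.5 km

D ≈ 308 km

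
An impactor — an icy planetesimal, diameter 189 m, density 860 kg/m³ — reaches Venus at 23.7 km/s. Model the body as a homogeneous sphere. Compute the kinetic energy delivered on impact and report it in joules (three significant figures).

v = 23700 m/s.
Mass m = (π/6) ρ d³ = (π/6) × 860 × (189)³ = 3.040 × 10^9 kg
E = ½ m v² = 0.5 × 3.040 × 10^9 × (23700)² = 8.538 × 10^17 J

E ≈ 8.54 × 10^17 J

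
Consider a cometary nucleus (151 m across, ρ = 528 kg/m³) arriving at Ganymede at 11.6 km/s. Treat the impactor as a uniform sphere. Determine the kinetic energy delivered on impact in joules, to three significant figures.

E ≈ 6.40 × 10^16 J

v = 11600 m/s.
Mass m = (π/6) ρ d³ = (π/6) × 528 × (151)³ = 9.518 × 10^8 kg
E = ½ m v² = 0.5 × 9.518 × 10^8 × (11600)² = 6.404 × 10^16 J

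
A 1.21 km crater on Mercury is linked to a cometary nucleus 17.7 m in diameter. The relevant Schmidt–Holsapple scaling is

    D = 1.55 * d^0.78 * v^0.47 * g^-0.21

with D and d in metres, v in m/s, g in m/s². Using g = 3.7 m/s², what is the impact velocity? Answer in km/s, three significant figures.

v ≈ 21.7 km/s

Rearranging for v: v = [D / (1.55 · 17.7^0.78 · 3.7^-0.21)]^(1/0.47).
D = 1210 m.
17.7^0.78 = 9.406
3.7^-0.21 = 0.7598
Denominator = 1.55 × 9.406 × 0.7598 = 11.08
D / 11.08 = 1210 / 11.08 = 109.2
v = 109.2^(1/0.47) = 109.2^2.1277 = 21713 m/s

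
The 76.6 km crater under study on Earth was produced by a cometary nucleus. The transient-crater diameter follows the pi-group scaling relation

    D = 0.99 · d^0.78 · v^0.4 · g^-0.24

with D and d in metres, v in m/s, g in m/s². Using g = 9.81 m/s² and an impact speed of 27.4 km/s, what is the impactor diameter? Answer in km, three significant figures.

Rearranging for d: d = [D / (0.99 · 27400^0.4 · 9.81^-0.24)]^(1/0.78).
D = 76600 m.
27400^0.4 = 59.58
9.81^-0.24 = 0.5781
Denominator = 0.99 × 59.58 × 0.5781 = 34.10
D / 34.10 = 76600 / 34.10 = 2246
d = 2246^(1/0.78) = 2246^1.2821 = 19808 m

d ≈ 19.8 km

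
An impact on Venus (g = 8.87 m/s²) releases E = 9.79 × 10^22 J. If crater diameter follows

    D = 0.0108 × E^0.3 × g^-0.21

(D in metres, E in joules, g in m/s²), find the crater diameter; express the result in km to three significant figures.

E^0.3 = (9.79 × 10^22)^0.3 = 7.893 × 10^6
g^-0.21 = 8.87^-0.21 = 0.6323
D = 0.0108 × 7.893 × 10^6 × 0.6323 = 53900 m
   = 53.90 km

D ≈ 53.9 km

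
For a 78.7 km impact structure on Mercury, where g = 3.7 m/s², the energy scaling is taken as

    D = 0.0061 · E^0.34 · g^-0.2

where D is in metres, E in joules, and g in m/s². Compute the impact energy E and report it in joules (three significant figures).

E ≈ 1.77 × 10^21 J

Rearranging: E = [D / (0.0061 · g^-0.2)]^(1/0.34).
D = 78700 m.
g^-0.2 = 3.7^-0.2 = 0.7698
D / (0.0061 × 0.7698) = 78700 / (4.696 × 10^-3) = 1.676 × 10^7
E = (1.676 × 10^7)^2.9412 = 1.770 × 10^21 J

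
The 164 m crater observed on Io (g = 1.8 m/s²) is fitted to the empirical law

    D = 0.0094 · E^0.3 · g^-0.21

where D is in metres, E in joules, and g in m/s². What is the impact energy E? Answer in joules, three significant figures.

Rearranging: E = [D / (0.0094 · g^-0.21)]^(1/0.3).
g^-0.21 = 1.8^-0.21 = 0.8839
D / (0.0094 × 0.8839) = 164 / (8.309 × 10^-3) = 1.974 × 10^4
E = (1.974 × 10^4)^3.3333 = 2.078 × 10^14 J

E ≈ 2.08 × 10^14 J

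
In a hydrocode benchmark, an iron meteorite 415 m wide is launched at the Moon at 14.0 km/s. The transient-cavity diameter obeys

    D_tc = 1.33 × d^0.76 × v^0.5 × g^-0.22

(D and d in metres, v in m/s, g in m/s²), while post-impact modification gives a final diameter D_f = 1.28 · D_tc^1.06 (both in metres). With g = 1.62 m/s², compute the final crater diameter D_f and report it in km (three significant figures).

D_f ≈ 31.3 km

v = 14000 m/s.
d^0.76 = 415^0.76 = 97.66
v^0.5 = 14000^0.5 = 118.3
g^-0.22 = 1.62^-0.22 = 0.8993
D_tc = 1.33 × 97.66 × 118.3 × 0.8993 = 13820 m
D_f = 1.28 × (13820)^1.06 = 31344 m
     = 31.34 km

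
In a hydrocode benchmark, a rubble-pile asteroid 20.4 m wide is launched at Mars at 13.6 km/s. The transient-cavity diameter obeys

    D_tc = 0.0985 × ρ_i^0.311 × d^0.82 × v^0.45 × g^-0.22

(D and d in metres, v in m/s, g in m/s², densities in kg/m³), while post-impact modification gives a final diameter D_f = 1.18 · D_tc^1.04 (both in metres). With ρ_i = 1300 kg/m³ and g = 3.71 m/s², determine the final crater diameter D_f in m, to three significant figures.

D_f ≈ 898 m

v = 13600 m/s.
ρ_i^0.311 = 1300^0.311 = 9.299
d^0.82 = 20.4^0.82 = 11.85
v^0.45 = 13600^0.45 = 72.46
g^-0.22 = 3.71^-0.22 = 0.7494
D_tc = 0.0985 × 9.299 × 11.85 × 72.46 × 0.7494 = 589.4 m
D_f = 1.18 × (589.4)^1.04 = 897.7 m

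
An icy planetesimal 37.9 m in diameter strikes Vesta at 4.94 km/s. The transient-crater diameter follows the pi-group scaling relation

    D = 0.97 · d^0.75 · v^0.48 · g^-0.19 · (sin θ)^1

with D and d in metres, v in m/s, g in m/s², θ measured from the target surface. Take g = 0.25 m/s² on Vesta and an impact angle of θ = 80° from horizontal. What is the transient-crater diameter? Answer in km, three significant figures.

D ≈ 1.13 km

In SI units: v = 4940 m/s.
d^0.75 = 37.9^0.75 = 15.27
v^0.48 = 4940^0.48 = 59.29
g^-0.19 = 0.25^-0.19 = 1.301
(sin 80°)^1 = 0.9848^1 = 0.9848
D = 0.97 × 15.27 × 59.29 × 1.301 × 0.9848 = 1125 m
   = 1.125 km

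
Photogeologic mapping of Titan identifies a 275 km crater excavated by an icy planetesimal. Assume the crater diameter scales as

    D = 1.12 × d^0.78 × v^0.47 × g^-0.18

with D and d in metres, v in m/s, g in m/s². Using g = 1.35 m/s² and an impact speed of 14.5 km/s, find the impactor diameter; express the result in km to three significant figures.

d ≈ 27.1 km

Rearranging for d: d = [D / (1.12 · 14500^0.47 · 1.35^-0.18)]^(1/0.78).
D = 275000 m.
14500^0.47 = 90.33
1.35^-0.18 = 0.9474
Denominator = 1.12 × 90.33 × 0.9474 = 95.85
D / 95.85 = 275000 / 95.85 = 2869
d = 2869^(1/0.78) = 2869^1.2821 = 27112 m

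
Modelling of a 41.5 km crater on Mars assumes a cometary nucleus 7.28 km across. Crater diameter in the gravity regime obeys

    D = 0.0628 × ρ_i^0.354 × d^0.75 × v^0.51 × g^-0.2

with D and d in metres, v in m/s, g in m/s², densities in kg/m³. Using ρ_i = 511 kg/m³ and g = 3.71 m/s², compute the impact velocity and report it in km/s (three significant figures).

v ≈ 11.9 km/s

Rearranging for v: v = [D / (0.0628 · 511^0.354 · 7280^0.75 · 3.71^-0.2)]^(1/0.51).
D = 41500 m.
511^0.354 = 9.095
7280^0.75 = 788.1
3.71^-0.2 = 0.7694
Denominator = 0.0628 × 9.095 × 788.1 × 0.7694 = 346.3
D / 346.3 = 41500 / 346.3 = 119.8
v = 119.8^(1/0.51) = 119.8^1.9608 = 11897 m/s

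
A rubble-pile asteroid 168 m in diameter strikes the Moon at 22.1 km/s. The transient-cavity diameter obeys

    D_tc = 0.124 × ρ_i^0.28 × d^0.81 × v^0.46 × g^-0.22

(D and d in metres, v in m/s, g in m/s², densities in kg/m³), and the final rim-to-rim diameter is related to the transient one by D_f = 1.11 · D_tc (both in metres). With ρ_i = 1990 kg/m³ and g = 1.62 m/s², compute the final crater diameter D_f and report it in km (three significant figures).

v = 22100 m/s.
ρ_i^0.28 = 1990^0.28 = 8.388
d^0.81 = 168^0.81 = 63.46
v^0.46 = 22100^0.46 = 99.64
g^-0.22 = 1.62^-0.22 = 0.8993
D_tc = 0.124 × 8.388 × 63.46 × 99.64 × 0.8993 = 5915 m
D_f = 1.11 × 5915 = 6566 m
     = 6.566 km

D_f ≈ 6.57 km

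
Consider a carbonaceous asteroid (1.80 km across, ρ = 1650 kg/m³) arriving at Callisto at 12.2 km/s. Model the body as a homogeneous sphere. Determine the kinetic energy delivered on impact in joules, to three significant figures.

d = 1800 m; v = 12200 m/s.
Mass m = (π/6) ρ d³ = (π/6) × 1650 × (1800)³ = 5.038 × 10^12 kg
E = ½ m v² = 0.5 × 5.038 × 10^12 × (12200)² = 3.749 × 10^20 J

E ≈ 3.75 × 10^20 J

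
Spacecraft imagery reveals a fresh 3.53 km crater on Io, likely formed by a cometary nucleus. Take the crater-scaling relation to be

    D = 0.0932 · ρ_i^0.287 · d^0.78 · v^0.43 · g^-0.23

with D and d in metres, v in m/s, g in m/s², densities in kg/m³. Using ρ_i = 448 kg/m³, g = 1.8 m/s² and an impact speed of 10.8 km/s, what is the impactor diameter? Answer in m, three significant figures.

d ≈ 557 m

Rearranging for d: d = [D / (0.0932 · 448^0.287 · 10800^0.43 · 1.8^-0.23)]^(1/0.78).
D = 3530 m.
448^0.287 = 5.767
10800^0.43 = 54.25
1.8^-0.23 = 0.8735
Denominator = 0.0932 × 5.767 × 54.25 × 0.8735 = 25.47
D / 25.47 = 3530 / 25.47 = 138.6
d = 138.6^(1/0.78) = 138.6^1.2821 = 557.1 m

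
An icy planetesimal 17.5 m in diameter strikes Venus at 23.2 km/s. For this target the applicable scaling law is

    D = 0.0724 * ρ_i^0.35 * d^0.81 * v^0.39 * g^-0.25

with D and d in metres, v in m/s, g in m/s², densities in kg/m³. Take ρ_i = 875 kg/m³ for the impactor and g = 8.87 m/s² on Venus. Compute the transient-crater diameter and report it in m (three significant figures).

D ≈ 230 m

In SI units: v = 23200 m/s.
ρ_i^0.35 = 875^0.35 = 10.71
d^0.81 = 17.5^0.81 = 10.16
v^0.39 = 23200^0.39 = 50.41
g^-0.25 = 8.87^-0.25 = 0.5795
D = 0.0724 × 10.71 × 10.16 × 50.41 × 0.5795 = 230.1 m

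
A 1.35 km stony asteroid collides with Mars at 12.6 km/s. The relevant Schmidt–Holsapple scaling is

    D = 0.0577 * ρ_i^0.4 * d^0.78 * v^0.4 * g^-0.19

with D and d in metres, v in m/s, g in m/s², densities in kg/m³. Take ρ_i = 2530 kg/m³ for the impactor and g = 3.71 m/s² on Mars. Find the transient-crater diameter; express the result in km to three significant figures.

D ≈ 12.5 km

In SI units: d = 1350 m, v = 12600 m/s.
ρ_i^0.4 = 2530^0.4 = 22.97
d^0.78 = 1350^0.78 = 276.5
v^0.4 = 12600^0.4 = 43.67
g^-0.19 = 3.71^-0.19 = 0.7795
D = 0.0577 × 22.97 × 276.5 × 43.67 × 0.7795 = 12475 m
   = 12.47 km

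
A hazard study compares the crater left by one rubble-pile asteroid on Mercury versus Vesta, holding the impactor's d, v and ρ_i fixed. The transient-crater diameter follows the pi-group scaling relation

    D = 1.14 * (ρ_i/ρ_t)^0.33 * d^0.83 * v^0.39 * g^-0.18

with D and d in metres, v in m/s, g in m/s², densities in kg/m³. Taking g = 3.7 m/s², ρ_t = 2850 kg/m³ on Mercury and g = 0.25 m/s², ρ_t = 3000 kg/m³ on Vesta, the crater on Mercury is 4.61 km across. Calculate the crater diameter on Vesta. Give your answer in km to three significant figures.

The impactor-only factors (d, v, ρ_i) cancel in the ratio, leaving D_Vesta/D_Mercury = (g_Vesta/g_Mercury)^-0.18 · (ρ_t,Mercury/ρ_t,Vesta)^0.33.
(0.25/3.7)^-0.18 = 0.06757^-0.18 = 1.624
(2850/3000)^0.33 = 0.9500^0.33 = 0.9832
Ratio = 1.624 × 0.9832 = 1.597
D_Vesta = 1.597 × 4.61 km = 7.36 km

D ≈ 7.36 km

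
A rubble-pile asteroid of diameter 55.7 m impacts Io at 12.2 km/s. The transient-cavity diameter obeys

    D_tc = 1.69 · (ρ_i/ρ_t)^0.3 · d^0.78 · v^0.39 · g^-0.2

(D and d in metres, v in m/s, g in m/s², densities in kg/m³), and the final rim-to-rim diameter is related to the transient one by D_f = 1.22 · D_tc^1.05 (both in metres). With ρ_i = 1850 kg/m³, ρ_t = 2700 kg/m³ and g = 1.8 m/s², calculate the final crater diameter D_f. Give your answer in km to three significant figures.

v = 12200 m/s.
(ρ_i/ρ_t)^0.3 = (1850/2700)^0.3 = 0.8928
d^0.78 = 55.7^0.78 = 23.00
v^0.39 = 12200^0.39 = 39.24
g^-0.2 = 1.8^-0.2 = 0.8891
D_tc = 1.69 × 0.8928 × 23.00 × 39.24 × 0.8891 = 1211 m
D_f = 1.22 × (1211)^1.05 = 2107 m
     = 2.107 km

D_f ≈ 2.11 km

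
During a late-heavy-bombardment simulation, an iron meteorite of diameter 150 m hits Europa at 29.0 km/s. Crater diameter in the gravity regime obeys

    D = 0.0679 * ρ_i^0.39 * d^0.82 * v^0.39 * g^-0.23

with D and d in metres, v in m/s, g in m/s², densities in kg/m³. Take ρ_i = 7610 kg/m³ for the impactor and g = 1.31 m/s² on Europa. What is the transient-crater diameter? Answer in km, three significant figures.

D ≈ 6.97 km

In SI units: v = 29000 m/s.
ρ_i^0.39 = 7610^0.39 = 32.64
d^0.82 = 150^0.82 = 60.87
v^0.39 = 29000^0.39 = 55.00
g^-0.23 = 1.31^-0.23 = 0.9398
D = 0.0679 × 32.64 × 60.87 × 55.00 × 0.9398 = 6973 m
   = 6.973 km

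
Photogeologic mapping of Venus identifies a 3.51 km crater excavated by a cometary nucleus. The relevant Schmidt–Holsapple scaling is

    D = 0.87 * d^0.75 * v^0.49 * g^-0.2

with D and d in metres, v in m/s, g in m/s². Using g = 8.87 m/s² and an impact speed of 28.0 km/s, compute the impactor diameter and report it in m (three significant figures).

d ≈ 143 m

Rearranging for d: d = [D / (0.87 · 28000^0.49 · 8.87^-0.2)]^(1/0.75).
D = 3510 m.
28000^0.49 = 151.0
8.87^-0.2 = 0.6463
Denominator = 0.87 × 151.0 × 0.6463 = 84.90
D / 84.90 = 3510 / 84.90 = 41.34
d = 41.34^(1/0.75) = 41.34^1.3333 = 142.9 m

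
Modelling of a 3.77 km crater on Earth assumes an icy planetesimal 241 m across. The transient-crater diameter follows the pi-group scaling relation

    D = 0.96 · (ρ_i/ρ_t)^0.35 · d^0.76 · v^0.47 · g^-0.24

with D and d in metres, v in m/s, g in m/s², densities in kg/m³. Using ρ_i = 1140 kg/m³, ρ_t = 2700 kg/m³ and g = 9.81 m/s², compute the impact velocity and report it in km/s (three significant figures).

Rearranging for v: v = [D / (0.96 · (1140/2700)^0.35 · 241^0.76 · 9.81^-0.24)]^(1/0.47).
D = 3770 m.
(1140/2700)^0.35 = 0.7395
241^0.76 = 64.61
9.81^-0.24 = 0.5781
Denominator = 0.96 × 0.7395 × 64.61 × 0.5781 = 26.52
D / 26.52 = 3770 / 26.52 = 142.2
v = 142.2^(1/0.47) = 142.2^2.1277 = 38082 m/s

v ≈ 38.1 km/s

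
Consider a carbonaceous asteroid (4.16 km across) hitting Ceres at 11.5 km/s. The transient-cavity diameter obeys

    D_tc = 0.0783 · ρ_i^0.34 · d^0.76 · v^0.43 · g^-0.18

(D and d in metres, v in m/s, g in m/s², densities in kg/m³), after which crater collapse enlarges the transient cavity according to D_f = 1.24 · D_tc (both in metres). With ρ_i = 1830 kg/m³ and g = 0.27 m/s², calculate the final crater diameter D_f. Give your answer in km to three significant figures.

D_f ≈ 49.6 km

In SI: d = 4160 m, v = 11500 m/s.
ρ_i^0.34 = 1830^0.34 = 12.86
d^0.76 = 4160^0.76 = 563.0
v^0.43 = 11500^0.43 = 55.73
g^-0.18 = 0.27^-0.18 = 1.266
D_tc = 0.0783 × 12.86 × 563.0 × 55.73 × 1.266 = 40000 m
D_f = 1.24 × 40000 = 49600 m
     = 49.60 km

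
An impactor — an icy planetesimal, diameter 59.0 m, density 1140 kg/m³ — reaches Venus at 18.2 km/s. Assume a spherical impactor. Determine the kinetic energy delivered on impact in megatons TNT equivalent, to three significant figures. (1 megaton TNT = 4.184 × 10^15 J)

v = 18200 m/s.
Mass m = (π/6) ρ d³ = (π/6) × 1140 × (59)³ = 1.226 × 10^8 kg
E = ½ m v² = 0.5 × 1.226 × 10^8 × (18200)² = 2.031 × 10^16 J
   = 2.031 × 10^16 / 4.184×10^15 = 4.854 Mt

E ≈ 4.85 Mt TNT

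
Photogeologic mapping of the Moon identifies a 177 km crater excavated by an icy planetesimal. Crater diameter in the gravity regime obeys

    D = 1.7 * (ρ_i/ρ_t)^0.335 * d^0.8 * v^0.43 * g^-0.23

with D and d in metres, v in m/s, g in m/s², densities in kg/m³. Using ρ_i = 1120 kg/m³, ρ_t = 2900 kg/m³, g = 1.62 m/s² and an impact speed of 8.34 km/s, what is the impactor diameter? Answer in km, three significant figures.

Rearranging for d: d = [D / (1.7 · (1120/2900)^0.335 · 8340^0.43 · 1.62^-0.23)]^(1/0.8).
D = 177000 m.
(1120/2900)^0.335 = 0.7271
8340^0.43 = 48.54
1.62^-0.23 = 0.8950
Denominator = 1.7 × 0.7271 × 48.54 × 0.8950 = 53.70
D / 53.70 = 177000 / 53.70 = 3296
d = 3296^(1/0.8) = 3296^1.25 = 24974 m

d ≈ 25.0 km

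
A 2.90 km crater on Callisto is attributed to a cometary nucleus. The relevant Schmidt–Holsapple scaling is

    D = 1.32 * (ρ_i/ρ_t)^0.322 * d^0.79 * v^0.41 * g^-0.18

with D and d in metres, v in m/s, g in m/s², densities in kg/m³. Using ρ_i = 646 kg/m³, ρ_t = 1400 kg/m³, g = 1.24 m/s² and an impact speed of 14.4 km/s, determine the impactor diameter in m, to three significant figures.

d ≈ 170 m

Rearranging for d: d = [D / (1.32 · (646/1400)^0.322 · 14400^0.41 · 1.24^-0.18)]^(1/0.79).
D = 2900 m.
(646/1400)^0.322 = 0.7795
14400^0.41 = 50.69
1.24^-0.18 = 0.9620
Denominator = 1.32 × 0.7795 × 50.69 × 0.9620 = 50.18
D / 50.18 = 2900 / 50.18 = 57.79
d = 57.79^(1/0.79) = 57.79^1.2658 = 169.9 m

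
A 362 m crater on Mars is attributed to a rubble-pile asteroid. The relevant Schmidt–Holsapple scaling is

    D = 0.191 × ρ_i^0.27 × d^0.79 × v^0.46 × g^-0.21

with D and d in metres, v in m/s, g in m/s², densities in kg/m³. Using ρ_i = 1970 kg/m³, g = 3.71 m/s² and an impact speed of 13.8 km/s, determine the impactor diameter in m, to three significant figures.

d ≈ 5.80 m

Rearranging for d: d = [D / (0.191 · 1970^0.27 · 13800^0.46 · 3.71^-0.21)]^(1/0.79).
1970^0.27 = 7.754
13800^0.46 = 80.23
3.71^-0.21 = 0.7593
Denominator = 0.191 × 7.754 × 80.23 × 0.7593 = 90.22
D / 90.22 = 362 / 90.22 = 4.012
d = 4.012^(1/0.79) = 4.012^1.2658 = 5.804 m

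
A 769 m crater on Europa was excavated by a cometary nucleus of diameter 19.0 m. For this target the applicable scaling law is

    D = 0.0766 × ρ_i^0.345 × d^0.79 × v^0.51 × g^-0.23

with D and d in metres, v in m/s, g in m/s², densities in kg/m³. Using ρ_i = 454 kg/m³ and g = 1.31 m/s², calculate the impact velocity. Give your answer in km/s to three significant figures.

v ≈ 13.2 km/s

Rearranging for v: v = [D / (0.0766 · 454^0.345 · 19^0.79 · 1.31^-0.23)]^(1/0.51).
454^0.345 = 8.254
19^0.79 = 10.24
1.31^-0.23 = 0.9398
Denominator = 0.0766 × 8.254 × 10.24 × 0.9398 = 6.085
D / 6.085 = 769 / 6.085 = 126.4
v = 126.4^(1/0.51) = 126.4^1.9608 = 13216 m/s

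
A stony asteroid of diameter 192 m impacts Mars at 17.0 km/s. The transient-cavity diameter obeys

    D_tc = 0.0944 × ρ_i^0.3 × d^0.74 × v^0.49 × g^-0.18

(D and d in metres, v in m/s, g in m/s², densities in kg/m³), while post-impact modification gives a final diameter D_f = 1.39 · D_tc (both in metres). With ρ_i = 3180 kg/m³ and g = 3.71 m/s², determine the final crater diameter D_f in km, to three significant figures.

D_f ≈ 6.74 km

v = 17000 m/s.
ρ_i^0.3 = 3180^0.3 = 11.24
d^0.74 = 192^0.74 = 48.94
v^0.49 = 17000^0.49 = 118.3
g^-0.18 = 3.71^-0.18 = 0.7898
D_tc = 0.0944 × 11.24 × 48.94 × 118.3 × 0.7898 = 4852 m
D_f = 1.39 × 4852 = 6744 m
     = 6.744 km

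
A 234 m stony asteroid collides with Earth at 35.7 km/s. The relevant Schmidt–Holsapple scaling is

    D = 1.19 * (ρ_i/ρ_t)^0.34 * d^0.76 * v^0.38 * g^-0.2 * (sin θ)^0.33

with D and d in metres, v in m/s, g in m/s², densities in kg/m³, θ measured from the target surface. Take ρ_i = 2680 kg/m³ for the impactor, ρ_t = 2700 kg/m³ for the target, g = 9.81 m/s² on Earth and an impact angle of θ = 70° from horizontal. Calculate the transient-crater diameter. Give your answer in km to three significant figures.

In SI units: v = 35700 m/s.
(ρ_i/ρ_t)^0.34 = (2680/2700)^0.34 = 0.9975
d^0.76 = 234^0.76 = 63.18
v^0.38 = 35700^0.38 = 53.70
g^-0.2 = 9.81^-0.2 = 0.6334
(sin 70°)^0.33 = 0.9397^0.33 = 0.9797
D = 1.19 × 0.9975 × 63.18 × 53.70 × 0.6334 × 0.9797 = 2499 m
   = 2.499 km

D ≈ 2.50 km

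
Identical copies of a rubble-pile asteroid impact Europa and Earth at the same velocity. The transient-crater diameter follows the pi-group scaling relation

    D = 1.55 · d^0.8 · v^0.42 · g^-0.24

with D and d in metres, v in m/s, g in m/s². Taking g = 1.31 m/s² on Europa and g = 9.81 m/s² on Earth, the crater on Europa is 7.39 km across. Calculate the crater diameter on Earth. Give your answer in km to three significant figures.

All impactor-dependent factors cancel in the ratio, leaving D_Earth/D_Europa = (g_Earth/g_Europa)^-0.24.
(9.81/1.31)^-0.24 = 7.489^-0.24 = 0.6168
D_Earth = 0.6168 × 7.39 km = 4.56 km

D ≈ 4.56 km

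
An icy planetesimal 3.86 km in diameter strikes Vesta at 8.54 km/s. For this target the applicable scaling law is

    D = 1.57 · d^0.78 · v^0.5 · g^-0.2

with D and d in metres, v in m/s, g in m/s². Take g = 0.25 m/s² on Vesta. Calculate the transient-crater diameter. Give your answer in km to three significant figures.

In SI units: d = 3860 m, v = 8540 m/s.
d^0.78 = 3860^0.78 = 627.4
v^0.5 = 8540^0.5 = 92.41
g^-0.2 = 0.25^-0.2 = 1.320
D = 1.57 × 627.4 × 92.41 × 1.320 = 1.202 × 10^5 m
   = 120.2 km

D ≈ 120 km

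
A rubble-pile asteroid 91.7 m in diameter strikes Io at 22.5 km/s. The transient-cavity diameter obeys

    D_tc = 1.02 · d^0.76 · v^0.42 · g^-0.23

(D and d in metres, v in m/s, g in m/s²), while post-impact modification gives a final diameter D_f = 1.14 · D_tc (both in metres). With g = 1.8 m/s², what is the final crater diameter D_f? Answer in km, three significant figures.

v = 22500 m/s.
d^0.76 = 91.7^0.76 = 31.00
v^0.42 = 22500^0.42 = 67.28
g^-0.23 = 1.8^-0.23 = 0.8735
D_tc = 1.02 × 31.00 × 67.28 × 0.8735 = 1858 m
D_f = 1.14 × 1858 = 2118 m
     = 2.118 km

D_f ≈ 2.12 km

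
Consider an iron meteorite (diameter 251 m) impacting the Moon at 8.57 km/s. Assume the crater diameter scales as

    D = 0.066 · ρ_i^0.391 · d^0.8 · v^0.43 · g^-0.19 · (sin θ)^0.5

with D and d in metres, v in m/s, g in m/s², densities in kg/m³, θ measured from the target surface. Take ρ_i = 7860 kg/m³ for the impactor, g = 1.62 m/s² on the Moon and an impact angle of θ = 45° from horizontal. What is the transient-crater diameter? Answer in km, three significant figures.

In SI units: v = 8570 m/s.
ρ_i^0.391 = 7860^0.391 = 33.35
d^0.8 = 251^0.8 = 83.13
v^0.43 = 8570^0.43 = 49.11
g^-0.19 = 1.62^-0.19 = 0.9124
(sin 45°)^0.5 = 0.7071^0.5 = 0.8409
D = 0.066 × 33.35 × 83.13 × 49.11 × 0.9124 × 0.8409 = 6894 m
   = 6.894 km

D ≈ 6.89 km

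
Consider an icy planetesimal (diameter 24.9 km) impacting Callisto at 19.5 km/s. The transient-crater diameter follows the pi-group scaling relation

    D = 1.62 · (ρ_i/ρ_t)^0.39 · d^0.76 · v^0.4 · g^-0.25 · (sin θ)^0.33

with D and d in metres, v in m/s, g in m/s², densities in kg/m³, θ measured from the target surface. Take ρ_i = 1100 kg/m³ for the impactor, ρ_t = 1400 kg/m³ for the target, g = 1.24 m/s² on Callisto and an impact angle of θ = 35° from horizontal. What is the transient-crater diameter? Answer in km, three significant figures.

In SI units: d = 24900 m, v = 19500 m/s.
(ρ_i/ρ_t)^0.39 = (1100/1400)^0.39 = 0.9102
d^0.76 = 24900^0.76 = 2193
v^0.4 = 19500^0.4 = 52.00
g^-0.25 = 1.24^-0.25 = 0.9476
(sin 35°)^0.33 = 0.5736^0.33 = 0.8324
D = 1.62 × 0.9102 × 2193 × 52.00 × 0.9476 × 0.8324 = 1.326 × 10^5 m
   = 132.6 km

D ≈ 133 km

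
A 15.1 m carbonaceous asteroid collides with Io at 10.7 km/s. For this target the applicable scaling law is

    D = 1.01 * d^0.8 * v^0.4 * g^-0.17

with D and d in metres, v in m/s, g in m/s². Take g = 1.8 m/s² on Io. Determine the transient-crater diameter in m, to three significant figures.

In SI units: v = 10700 m/s.
d^0.8 = 15.1^0.8 = 8.774
v^0.4 = 10700^0.4 = 40.90
g^-0.17 = 1.8^-0.17 = 0.9049
D = 1.01 × 8.774 × 40.90 × 0.9049 = 328.0 m

D ≈ 328 m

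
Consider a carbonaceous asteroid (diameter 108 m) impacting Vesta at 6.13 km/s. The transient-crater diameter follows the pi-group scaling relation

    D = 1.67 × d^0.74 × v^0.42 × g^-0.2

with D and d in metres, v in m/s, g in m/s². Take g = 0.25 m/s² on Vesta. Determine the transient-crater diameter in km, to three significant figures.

D ≈ 2.75 km

In SI units: v = 6130 m/s.
d^0.74 = 108^0.74 = 31.97
v^0.42 = 6130^0.42 = 38.97
g^-0.2 = 0.25^-0.2 = 1.320
D = 1.67 × 31.97 × 38.97 × 1.320 = 2746 m
   = 2.746 km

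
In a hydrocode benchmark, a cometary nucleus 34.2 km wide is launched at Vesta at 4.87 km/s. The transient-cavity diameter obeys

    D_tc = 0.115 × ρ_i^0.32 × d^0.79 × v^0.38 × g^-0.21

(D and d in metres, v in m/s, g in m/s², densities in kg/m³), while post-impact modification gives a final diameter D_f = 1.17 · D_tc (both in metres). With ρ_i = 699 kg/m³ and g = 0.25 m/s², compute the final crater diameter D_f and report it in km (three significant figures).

D_f ≈ 141 km

In SI: d = 34200 m, v = 4870 m/s.
ρ_i^0.32 = 699^0.32 = 8.133
d^0.79 = 34200^0.79 = 3818
v^0.38 = 4870^0.38 = 25.19
g^-0.21 = 0.25^-0.21 = 1.338
D_tc = 0.115 × 8.133 × 3818 × 25.19 × 1.338 = 1.204 × 10^5 m
D_f = 1.17 × 1.204 × 10^5 = 1.409 × 10^5 m
     = 140.9 km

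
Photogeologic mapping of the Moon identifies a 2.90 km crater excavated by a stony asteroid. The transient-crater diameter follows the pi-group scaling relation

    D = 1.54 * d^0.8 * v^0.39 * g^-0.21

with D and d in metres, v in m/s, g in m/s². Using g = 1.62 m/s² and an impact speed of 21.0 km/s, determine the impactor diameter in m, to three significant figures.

Rearranging for d: d = [D / (1.54 · 21000^0.39 · 1.62^-0.21)]^(1/0.8).
D = 2900 m.
21000^0.39 = 48.49
1.62^-0.21 = 0.9037
Denominator = 1.54 × 48.49 × 0.9037 = 67.48
D / 67.48 = 2900 / 67.48 = 42.98
d = 42.98^(1/0.8) = 42.98^1.25 = 110.0 m

d ≈ 110 m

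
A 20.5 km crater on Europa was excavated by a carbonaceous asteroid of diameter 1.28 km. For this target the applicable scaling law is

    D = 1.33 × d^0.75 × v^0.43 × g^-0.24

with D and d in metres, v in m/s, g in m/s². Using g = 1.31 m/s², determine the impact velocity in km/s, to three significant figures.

v ≈ 24.3 km/s

Rearranging for v: v = [D / (1.33 · 1280^0.75 · 1.31^-0.24)]^(1/0.43).
D = 20500 m.
1280^0.75 = 214.0
1.31^-0.24 = 0.9372
Denominator = 1.33 × 214.0 × 0.9372 = 266.7
D / 266.7 = 20500 / 266.7 = 76.87
v = 76.87^(1/0.43) = 76.87^2.3256 = 24295 m/s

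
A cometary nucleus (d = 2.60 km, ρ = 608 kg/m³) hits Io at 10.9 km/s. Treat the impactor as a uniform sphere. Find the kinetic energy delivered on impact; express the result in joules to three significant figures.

d = 2600 m; v = 10900 m/s.
Mass m = (π/6) ρ d³ = (π/6) × 608 × (2600)³ = 5.595 × 10^12 kg
E = ½ m v² = 0.5 × 5.595 × 10^12 × (10900)² = 3.324 × 10^20 J

E ≈ 3.32 × 10^20 J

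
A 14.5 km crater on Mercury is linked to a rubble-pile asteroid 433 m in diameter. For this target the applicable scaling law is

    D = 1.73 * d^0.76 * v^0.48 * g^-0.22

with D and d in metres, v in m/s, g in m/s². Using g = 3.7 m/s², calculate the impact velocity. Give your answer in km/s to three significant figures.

Rearranging for v: v = [D / (1.73 · 433^0.76 · 3.7^-0.22)]^(1/0.48).
D = 14500 m.
433^0.76 = 100.9
3.7^-0.22 = 0.7499
Denominator = 1.73 × 100.9 × 0.7499 = 130.9
D / 130.9 = 14500 / 130.9 = 110.8
v = 110.8^(1/0.48) = 110.8^2.0833 = 18171 m/s

v ≈ 18.2 km/s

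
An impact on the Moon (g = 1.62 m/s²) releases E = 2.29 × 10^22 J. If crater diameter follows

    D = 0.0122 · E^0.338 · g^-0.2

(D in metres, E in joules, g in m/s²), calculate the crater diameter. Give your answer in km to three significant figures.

E^0.338 = (2.29 × 10^22)^0.338 = 3.611 × 10^7
g^-0.2 = 1.62^-0.2 = 0.9080
D = 0.0122 × 3.611 × 10^7 × 0.9080 = 4.000 × 10^5 m
   = 400.0 km

D ≈ 400 km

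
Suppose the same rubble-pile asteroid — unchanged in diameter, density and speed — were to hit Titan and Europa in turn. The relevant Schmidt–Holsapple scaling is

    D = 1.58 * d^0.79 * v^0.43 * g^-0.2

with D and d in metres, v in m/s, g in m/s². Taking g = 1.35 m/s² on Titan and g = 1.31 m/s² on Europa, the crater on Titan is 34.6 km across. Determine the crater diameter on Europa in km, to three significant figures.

D ≈ 34.8 km

All impactor-dependent factors cancel in the ratio, leaving D_Europa/D_Titan = (g_Europa/g_Titan)^-0.2.
(1.31/1.35)^-0.2 = 0.9704^-0.2 = 1.006
D_Europa = 1.006 × 34.6 km = 34.8 km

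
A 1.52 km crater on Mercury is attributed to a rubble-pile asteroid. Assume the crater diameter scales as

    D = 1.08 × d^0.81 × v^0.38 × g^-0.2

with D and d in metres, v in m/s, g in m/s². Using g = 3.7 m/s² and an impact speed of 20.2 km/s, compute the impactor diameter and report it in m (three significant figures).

Rearranging for d: d = [D / (1.08 · 20200^0.38 · 3.7^-0.2)]^(1/0.81).
D = 1520 m.
20200^0.38 = 43.25
3.7^-0.2 = 0.7698
Denominator = 1.08 × 43.25 × 0.7698 = 35.96
D / 35.96 = 1520 / 35.96 = 42.27
d = 42.27^(1/0.81) = 42.27^1.2346 = 101.7 m

d ≈ 102 m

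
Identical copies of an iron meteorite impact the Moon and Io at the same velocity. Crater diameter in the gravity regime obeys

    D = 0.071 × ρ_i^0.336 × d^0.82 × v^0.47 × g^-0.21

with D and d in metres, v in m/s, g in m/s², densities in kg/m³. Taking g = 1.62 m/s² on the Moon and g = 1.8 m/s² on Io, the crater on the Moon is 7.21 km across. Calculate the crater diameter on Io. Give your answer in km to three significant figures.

D ≈ 7.05 km

All impactor-dependent factors cancel in the ratio, leaving D_Io/D_Moon = (g_Io/g_Moon)^-0.21.
(1.8/1.62)^-0.21 = 1.111^-0.21 = 0.9781
D_Io = 0.9781 × 7.21 km = 7.05 km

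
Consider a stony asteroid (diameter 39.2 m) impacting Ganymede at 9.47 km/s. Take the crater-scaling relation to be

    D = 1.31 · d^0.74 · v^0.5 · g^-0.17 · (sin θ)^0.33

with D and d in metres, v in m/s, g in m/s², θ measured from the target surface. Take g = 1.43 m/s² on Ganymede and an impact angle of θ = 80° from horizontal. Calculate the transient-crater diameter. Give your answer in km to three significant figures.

In SI units: v = 9470 m/s.
d^0.74 = 39.2^0.74 = 15.10
v^0.5 = 9470^0.5 = 97.31
g^-0.17 = 1.43^-0.17 = 0.9410
(sin 80°)^0.33 = 0.9848^0.33 = 0.9950
D = 1.31 × 15.10 × 97.31 × 0.9410 × 0.9950 = 1802 m
   = 1.802 km

D ≈ 1.80 km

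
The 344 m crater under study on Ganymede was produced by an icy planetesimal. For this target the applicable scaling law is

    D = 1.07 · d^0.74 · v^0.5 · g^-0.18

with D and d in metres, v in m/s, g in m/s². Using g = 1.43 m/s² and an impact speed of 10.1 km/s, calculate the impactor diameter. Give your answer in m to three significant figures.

d ≈ 5.25 m

Rearranging for d: d = [D / (1.07 · 10100^0.5 · 1.43^-0.18)]^(1/0.74).
10100^0.5 = 100.5
1.43^-0.18 = 0.9376
Denominator = 1.07 × 100.5 × 0.9376 = 100.8
D / 100.8 = 344 / 100.8 = 3.413
d = 3.413^(1/0.74) = 3.413^1.3514 = 5.254 m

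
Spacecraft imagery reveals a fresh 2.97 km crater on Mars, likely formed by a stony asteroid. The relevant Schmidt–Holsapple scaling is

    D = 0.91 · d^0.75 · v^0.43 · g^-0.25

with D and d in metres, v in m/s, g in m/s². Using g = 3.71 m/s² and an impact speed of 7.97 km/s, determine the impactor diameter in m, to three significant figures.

Rearranging for d: d = [D / (0.91 · 7970^0.43 · 3.71^-0.25)]^(1/0.75).
D = 2970 m.
7970^0.43 = 47.60
3.71^-0.25 = 0.7205
Denominator = 0.91 × 47.60 × 0.7205 = 31.21
D / 31.21 = 2970 / 31.21 = 95.16
d = 95.16^(1/0.75) = 95.16^1.3333 = 434.4 m

d ≈ 434 m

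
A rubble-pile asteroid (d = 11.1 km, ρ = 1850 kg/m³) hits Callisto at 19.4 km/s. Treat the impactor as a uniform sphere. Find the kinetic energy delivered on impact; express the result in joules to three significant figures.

E ≈ 2.49 × 10^23 J

d = 11100 m; v = 19400 m/s.
Mass m = (π/6) ρ d³ = (π/6) × 1850 × (11100)³ = 1.325 × 10^15 kg
E = ½ m v² = 0.5 × 1.325 × 10^15 × (19400)² = 2.493 × 10^23 J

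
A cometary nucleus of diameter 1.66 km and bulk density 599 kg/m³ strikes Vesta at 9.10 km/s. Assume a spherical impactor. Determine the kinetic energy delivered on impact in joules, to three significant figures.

d = 1660 m; v = 9100 m/s.
Mass m = (π/6) ρ d³ = (π/6) × 599 × (1660)³ = 1.435 × 10^12 kg
E = ½ m v² = 0.5 × 1.435 × 10^12 × (9100)² = 5.942 × 10^19 J

E ≈ 5.94 × 10^19 J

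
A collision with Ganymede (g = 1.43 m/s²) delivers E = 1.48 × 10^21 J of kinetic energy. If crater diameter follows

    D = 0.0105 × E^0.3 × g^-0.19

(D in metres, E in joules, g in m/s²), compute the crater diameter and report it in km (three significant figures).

D ≈ 22.0 km

E^0.3 = (1.48 × 10^21)^0.3 = 2.244 × 10^6
g^-0.19 = 1.43^-0.19 = 0.9343
D = 0.0105 × 2.244 × 10^6 × 0.9343 = 22014 m
   = 22.01 km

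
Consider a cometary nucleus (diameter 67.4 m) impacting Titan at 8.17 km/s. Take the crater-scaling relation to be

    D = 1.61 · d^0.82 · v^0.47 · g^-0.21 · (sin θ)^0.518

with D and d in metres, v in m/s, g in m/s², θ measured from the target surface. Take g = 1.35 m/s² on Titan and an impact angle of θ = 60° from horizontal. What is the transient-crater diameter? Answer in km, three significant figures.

D ≈ 3.06 km

In SI units: v = 8170 m/s.
d^0.82 = 67.4^0.82 = 31.59
v^0.47 = 8170^0.47 = 68.98
g^-0.21 = 1.35^-0.21 = 0.9389
(sin 60°)^0.518 = 0.8660^0.518 = 0.9282
D = 1.61 × 31.59 × 68.98 × 0.9389 × 0.9282 = 3057 m
   = 3.057 km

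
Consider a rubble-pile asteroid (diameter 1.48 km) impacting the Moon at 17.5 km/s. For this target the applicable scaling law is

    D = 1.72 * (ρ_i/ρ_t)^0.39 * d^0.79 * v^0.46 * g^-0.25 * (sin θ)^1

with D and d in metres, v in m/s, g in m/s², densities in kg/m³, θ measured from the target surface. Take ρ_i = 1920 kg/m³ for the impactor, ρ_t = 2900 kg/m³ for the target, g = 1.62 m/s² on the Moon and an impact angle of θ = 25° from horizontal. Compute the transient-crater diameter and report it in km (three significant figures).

D ≈ 15.7 km

In SI units: d = 1480 m, v = 17500 m/s.
(ρ_i/ρ_t)^0.39 = (1920/2900)^0.39 = 0.8514
d^0.79 = 1480^0.79 = 319.5
v^0.46 = 17500^0.46 = 89.49
g^-0.25 = 1.62^-0.25 = 0.8864
(sin 25°)^1 = 0.4226^1 = 0.4226
D = 1.72 × 0.8514 × 319.5 × 89.49 × 0.8864 × 0.4226 = 15684 m
   = 15.68 km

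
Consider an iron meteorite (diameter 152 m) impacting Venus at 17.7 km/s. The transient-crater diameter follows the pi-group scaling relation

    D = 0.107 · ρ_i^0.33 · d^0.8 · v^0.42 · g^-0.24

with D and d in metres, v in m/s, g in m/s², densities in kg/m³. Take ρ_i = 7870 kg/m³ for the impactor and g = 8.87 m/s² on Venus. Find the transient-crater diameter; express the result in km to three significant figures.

D ≈ 4.14 km

In SI units: v = 17700 m/s.
ρ_i^0.33 = 7870^0.33 = 19.31
d^0.8 = 152^0.8 = 55.65
v^0.42 = 17700^0.42 = 60.83
g^-0.24 = 8.87^-0.24 = 0.5922
D = 0.107 × 19.31 × 55.65 × 60.83 × 0.5922 = 4142 m
   = 4.142 km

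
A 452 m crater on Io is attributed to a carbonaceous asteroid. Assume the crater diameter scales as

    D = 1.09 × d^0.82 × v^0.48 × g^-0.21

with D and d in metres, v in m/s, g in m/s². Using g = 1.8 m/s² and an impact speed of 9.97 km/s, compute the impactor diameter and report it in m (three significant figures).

Rearranging for d: d = [D / (1.09 · 9970^0.48 · 1.8^-0.21)]^(1/0.82).
9970^0.48 = 83.06
1.8^-0.21 = 0.8839
Denominator = 1.09 × 83.06 × 0.8839 = 80.02
D / 80.02 = 452 / 80.02 = 5.649
d = 5.649^(1/0.82) = 5.649^1.2195 = 8.261 m

d ≈ 8.26 m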